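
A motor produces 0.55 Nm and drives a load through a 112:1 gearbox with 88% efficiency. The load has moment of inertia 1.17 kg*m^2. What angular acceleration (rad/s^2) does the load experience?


tau_out = tau_motor * N * eta
= 0.55 * 112 * 0.88 = 54.208 Nm
alpha = tau_out / I = 54.208 / 1.17
= 46.3316 rad/s^2


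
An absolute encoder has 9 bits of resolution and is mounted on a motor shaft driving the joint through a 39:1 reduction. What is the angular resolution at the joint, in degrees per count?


counts = 2^9 = 512
effective counts at joint = 512 * 39 = 19968
resolution = 360 / 19968
= 0.018 deg/count


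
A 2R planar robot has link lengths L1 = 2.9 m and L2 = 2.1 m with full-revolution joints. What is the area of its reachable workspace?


r_max = L1 + L2 = 5.0 m
r_min = |L1 - L2| = 0.8 m
Area = pi*(r_max^2 - r_min^2)
= pi*(25.0 - 0.64)
= pi * 24.36
= 76.5292 m^2


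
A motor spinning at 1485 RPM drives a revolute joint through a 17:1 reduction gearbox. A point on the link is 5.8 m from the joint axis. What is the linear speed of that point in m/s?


omega_motor = 1485 * 2*pi/60 = 155.5088 rad/s
omega_joint = omega_motor / 17 = 9.1476 rad/s
v = omega_joint * r = 9.1476 * 5.8
= 53.056 m/s


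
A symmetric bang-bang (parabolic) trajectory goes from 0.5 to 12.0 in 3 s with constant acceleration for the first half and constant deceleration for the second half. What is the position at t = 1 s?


Symmetric rest-to-rest: each phase covers (pf-p0)/2 in time T/2. 0.5*a*(T/2)^2 = (pf-p0)/2 => a = 4*(pf-p0)/T^2
a = 4*(12.0-0.5)/3^2 = 5.1111
t = 1 is in the acceleration phase (t <= T/2).
p = p0 + 0.5*a*t^2 = 0.5 + 0.5*5.1111*1^2
= 3.0556


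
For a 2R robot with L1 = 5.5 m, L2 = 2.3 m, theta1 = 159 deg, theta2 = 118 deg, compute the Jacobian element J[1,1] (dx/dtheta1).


J[1,1] = -L1*sin(t1) - L2*sin(t1+t2)
= -5.5*sin(159) - 2.3*sin(277)
= 0.3118


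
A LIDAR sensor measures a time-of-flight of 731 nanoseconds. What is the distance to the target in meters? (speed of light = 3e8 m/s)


tof = 731 ns = 7.31e-07 s
dist = c * tof / 2
= 3e8 * 7.31e-07 / 2
= 109.65 m


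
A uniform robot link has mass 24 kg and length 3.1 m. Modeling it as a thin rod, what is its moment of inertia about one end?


I = (1/3) * m * L^2
= (1/3) * 24 * 3.1^2
= 0.333333 * 24 * 9.61
= 76.88 kg*m^2


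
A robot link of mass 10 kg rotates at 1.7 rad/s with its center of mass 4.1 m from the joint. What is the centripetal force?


F = m * omega^2 * r
= 10 * 1.7^2 * 4.1
= 10 * 2.89 * 4.1
= 118.49 N


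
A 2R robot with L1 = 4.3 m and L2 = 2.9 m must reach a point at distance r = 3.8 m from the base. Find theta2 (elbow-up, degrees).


cos(theta2) = (r^2 - L1^2 - L2^2) / (2*L1*L2)
cos(theta2) = (14.44 - 18.49 - 8.41) / 24.94
cos(theta2) = -0.499599
theta2 = 119.9735 degrees


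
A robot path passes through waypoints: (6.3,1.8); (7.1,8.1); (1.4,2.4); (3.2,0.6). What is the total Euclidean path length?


Segment lengths:
  seg1 = sqrt((0.8)^2 + (6.3)^2) = 6.3506
  seg2 = sqrt((-5.7)^2 + (-5.7)^2) = 8.061
  seg3 = sqrt((1.8)^2 + (-1.8)^2) = 2.5456
Total = 16.9572


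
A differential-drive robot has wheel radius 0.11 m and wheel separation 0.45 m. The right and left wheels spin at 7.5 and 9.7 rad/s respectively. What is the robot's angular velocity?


vR = r*wR = 0.11*7.5 = 0.825 m/s
vL = r*wL = 0.11*9.7 = 1.067 m/s
v = (vR+vL)/2 = 0.946 m/s
omega = (vR-vL)/L = -0.5378 rad/s
angular velocity = -0.5378 rad/s


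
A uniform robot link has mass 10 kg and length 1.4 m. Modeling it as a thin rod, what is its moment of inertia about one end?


I = (1/3) * m * L^2
= (1/3) * 10 * 1.4^2
= 0.333333 * 10 * 1.96
= 6.5333 kg*m^2


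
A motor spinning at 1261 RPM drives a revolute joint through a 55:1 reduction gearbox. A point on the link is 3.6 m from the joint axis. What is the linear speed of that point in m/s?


omega_motor = 1261 * 2*pi/60 = 132.0516 rad/s
omega_joint = omega_motor / 55 = 2.4009 rad/s
v = omega_joint * r = 2.4009 * 3.6
= 8.6434 m/s


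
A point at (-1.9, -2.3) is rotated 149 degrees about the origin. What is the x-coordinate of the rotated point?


x' = x*cos(theta) - y*sin(theta)
cos(149 deg) = -0.8572, sin(149 deg) = 0.515
x' = -1.9 * -0.8572 - -2.3 * 0.515
= 1.6286 - -1.1846
= 2.8132


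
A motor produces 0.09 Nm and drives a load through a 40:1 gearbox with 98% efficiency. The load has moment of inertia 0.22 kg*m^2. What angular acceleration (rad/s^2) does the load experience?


tau_out = tau_motor * N * eta
= 0.09 * 40 * 0.98 = 3.528 Nm
alpha = tau_out / I = 3.528 / 0.22
= 16.0364 rad/s^2


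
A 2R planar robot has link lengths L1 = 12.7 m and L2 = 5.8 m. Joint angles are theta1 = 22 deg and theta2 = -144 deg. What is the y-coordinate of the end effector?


Convert angles to radians: theta1 = 0.384, theta2 = -2.5133
y = L1*sin(theta1) + L2*sin(theta1+theta2)
y = 4.7575 + -4.9187
y = -0.1612


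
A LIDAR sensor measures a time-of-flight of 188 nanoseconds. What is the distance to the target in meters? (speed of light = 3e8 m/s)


tof = 188 ns = 1.88e-07 s
dist = c * tof / 2
= 3e8 * 1.88e-07 / 2
= 28.2 m


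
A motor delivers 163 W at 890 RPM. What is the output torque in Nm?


omega = 890 * 2*pi/60 = 93.2006 rad/s
tau = P / omega = 163 / 93.2006
= 1.7489 Nm


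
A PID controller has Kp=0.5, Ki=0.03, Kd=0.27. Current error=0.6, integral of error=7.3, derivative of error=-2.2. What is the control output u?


u = Kp*e + Ki*int(e) + Kd*de/dt
= 0.5*0.6 + 0.03*7.3 + 0.27*(-2.2)
= 0.3 + 0.219 + -0.594
= -0.075


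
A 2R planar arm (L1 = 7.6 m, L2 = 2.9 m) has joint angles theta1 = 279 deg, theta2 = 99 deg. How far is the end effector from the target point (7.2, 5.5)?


End effector via forward kinematics:
x = L1*cos(t1) + L2*cos(t1+t2) = 3.947
y = L1*sin(t1) + L2*sin(t1+t2) = -6.6103
Distance to target:
d = sqrt((7.2 - 3.947)^2 + (5.5 - -6.6103)^2)
= sqrt(10.5822 + 146.6589)
= 12.5396 m


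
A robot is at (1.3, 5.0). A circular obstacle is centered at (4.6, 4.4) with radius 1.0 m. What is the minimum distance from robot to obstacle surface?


center_dist = sqrt((1.3-4.6)^2 + (5.0-4.4)^2)
= sqrt(10.89 + 0.36)
= 3.3541
min_dist = center_dist - radius = 3.3541 - 1.0 = 2.3541 m


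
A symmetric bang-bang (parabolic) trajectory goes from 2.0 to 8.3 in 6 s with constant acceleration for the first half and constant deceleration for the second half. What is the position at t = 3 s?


Symmetric rest-to-rest: each phase covers (pf-p0)/2 in time T/2. 0.5*a*(T/2)^2 = (pf-p0)/2 => a = 4*(pf-p0)/T^2
a = 4*(8.3-2.0)/6^2 = 0.7
t = 3 is in the acceleration phase (t <= T/2).
p = p0 + 0.5*a*t^2 = 2.0 + 0.5*0.7*3^2
= 5.15


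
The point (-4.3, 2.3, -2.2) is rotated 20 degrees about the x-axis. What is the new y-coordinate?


Rotation about x-axis: y' = y*cos(theta) - z*sin(theta)
= 2.3 * 0.9397 - -2.2 * 0.342
= 2.9137


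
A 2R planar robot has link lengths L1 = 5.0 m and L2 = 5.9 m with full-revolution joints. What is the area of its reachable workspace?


r_max = L1 + L2 = 10.9 m
r_min = |L1 - L2| = 0.9 m
Area = pi*(r_max^2 - r_min^2)
= pi*(118.81 - 0.81)
= pi * 118.0
= 370.7079 m^2


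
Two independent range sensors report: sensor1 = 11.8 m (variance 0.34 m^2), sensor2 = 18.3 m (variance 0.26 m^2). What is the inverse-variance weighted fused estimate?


w1 = (1/var1) / (1/var1 + 1/var2)
   = 2.9412 / (2.9412 + 3.8462) = 0.4333
w2 = 1 - w1 = 0.5667
fused = w1*s1 + w2*s2 = 5.1133 + 10.37
= 15.4833 m


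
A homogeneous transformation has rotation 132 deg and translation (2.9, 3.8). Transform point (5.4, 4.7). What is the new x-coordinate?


x' = cos(theta)*px - sin(theta)*py + tx
= -0.6691*5.4 - 0.7431*4.7 + 2.9
= -4.2061


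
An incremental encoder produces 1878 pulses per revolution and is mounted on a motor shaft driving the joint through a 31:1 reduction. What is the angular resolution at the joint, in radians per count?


counts per rev = 1878
effective counts at joint = 1878 * 31 = 58218
resolution = 2*pi / 58218
= 1.0793e-04 rad/count


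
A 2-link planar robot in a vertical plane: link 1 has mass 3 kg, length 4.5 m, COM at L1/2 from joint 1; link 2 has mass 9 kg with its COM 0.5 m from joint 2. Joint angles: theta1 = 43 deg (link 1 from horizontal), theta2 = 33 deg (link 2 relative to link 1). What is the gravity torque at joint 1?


Horizontal distance from joint 1 to link-1 COM:
  x_c1 = (L1/2)*cos(t1) = 2.25 * 0.7314 = 1.6455 m
Horizontal distance from joint 1 to link-2 COM:
  x_c2 = L1*cos(t1) + Lc2*cos(t1+t2)
       = 4.5*0.7314 + 0.5*0.2419 = 3.4121 m
tau1 = m1*g*x_c1 + m2*g*x_c2
     = 3*9.81*1.6455 + 9*9.81*3.4121
     = 48.4284 + 301.2501
     = 349.6785 Nm


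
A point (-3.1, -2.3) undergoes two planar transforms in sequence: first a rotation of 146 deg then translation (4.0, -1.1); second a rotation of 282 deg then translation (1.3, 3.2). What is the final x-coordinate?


After transform 1:
x1 = cos(146)*-3.1 - sin(146)*-2.3 + 4.0 = 7.8562
y1 = sin(146)*-3.1 + cos(146)*-2.3 + -1.1 = -0.9267
After transform 2:
x2 = cos(282)*7.8562 - sin(282)*-0.9267 + 1.3
= 2.0269


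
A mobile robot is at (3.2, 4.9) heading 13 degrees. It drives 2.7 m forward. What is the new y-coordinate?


y_new = y0 + d*sin(theta)
= 4.9 + 2.7*sin(13)
= 4.9 + 0.6074
= 5.5074


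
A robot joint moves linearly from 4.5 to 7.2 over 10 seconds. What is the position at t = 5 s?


s = t/T = 5/10 = 0.5
p(t) = p0 + (pf-p0)*s
= 4.5 + (7.2 - 4.5) * 0.5
= 5.85


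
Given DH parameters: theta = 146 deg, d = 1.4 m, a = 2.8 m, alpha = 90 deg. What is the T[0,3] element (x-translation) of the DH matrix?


T[0,3] = a * cos(theta)
= 2.8 * cos(146 deg)
= 2.8 * -0.829
= -2.3213


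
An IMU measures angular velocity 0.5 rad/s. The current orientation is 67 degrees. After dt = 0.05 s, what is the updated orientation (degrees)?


delta_theta = w * dt = 0.5 * 0.05 = 0.025 rad
= 1.4324 deg
theta_new = 67 + 1.4324 = 68.4324 deg


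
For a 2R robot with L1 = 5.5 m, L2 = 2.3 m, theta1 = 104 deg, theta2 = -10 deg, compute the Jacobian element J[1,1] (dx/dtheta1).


J[1,1] = -L1*sin(t1) - L2*sin(t1+t2)
= -5.5*sin(104) - 2.3*sin(94)
= -7.631


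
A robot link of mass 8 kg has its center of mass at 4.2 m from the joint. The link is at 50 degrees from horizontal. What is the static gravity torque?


tau = m*g*L*cos(angle)
= 8 * 9.81 * 4.2 * cos(50 deg)
= 8 * 9.81 * 4.2 * 0.6428
= 211.8731 Nm


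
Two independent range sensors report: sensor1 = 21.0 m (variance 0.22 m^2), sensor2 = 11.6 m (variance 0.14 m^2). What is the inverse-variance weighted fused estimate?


w1 = (1/var1) / (1/var1 + 1/var2)
   = 4.5455 / (4.5455 + 7.1429) = 0.3889
w2 = 1 - w1 = 0.6111
fused = w1*s1 + w2*s2 = 8.1667 + 7.0889
= 15.2556 m


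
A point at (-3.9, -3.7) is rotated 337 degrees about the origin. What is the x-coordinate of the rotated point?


x' = x*cos(theta) - y*sin(theta)
cos(337 deg) = 0.9205, sin(337 deg) = -0.3907
x' = -3.9 * 0.9205 - -3.7 * -0.3907
= -3.59 - 1.4457
= -5.0357


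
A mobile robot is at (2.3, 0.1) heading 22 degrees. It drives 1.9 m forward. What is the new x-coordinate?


x_new = x0 + d*cos(theta)
= 2.3 + 1.9*cos(22)
= 2.3 + 1.7616
= 4.0616


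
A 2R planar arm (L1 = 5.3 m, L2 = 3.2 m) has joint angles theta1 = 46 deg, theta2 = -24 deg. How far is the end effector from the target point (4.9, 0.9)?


End effector via forward kinematics:
x = L1*cos(t1) + L2*cos(t1+t2) = 6.6487
y = L1*sin(t1) + L2*sin(t1+t2) = 5.0112
Distance to target:
d = sqrt((4.9 - 6.6487)^2 + (0.9 - 5.0112)^2)
= sqrt(3.0579 + 16.9023)
= 4.4677 m


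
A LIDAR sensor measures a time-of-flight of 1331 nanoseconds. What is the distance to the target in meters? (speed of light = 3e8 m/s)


tof = 1331 ns = 1.331e-06 s
dist = c * tof / 2
= 3e8 * 1.331e-06 / 2
= 199.65 m


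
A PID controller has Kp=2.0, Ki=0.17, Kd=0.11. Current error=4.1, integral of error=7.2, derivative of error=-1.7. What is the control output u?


u = Kp*e + Ki*int(e) + Kd*de/dt
= 2.0*4.1 + 0.17*7.2 + 0.11*(-1.7)
= 8.2 + 1.224 + -0.187
= 9.237


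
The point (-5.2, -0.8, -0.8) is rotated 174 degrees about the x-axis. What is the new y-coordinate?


Rotation about x-axis: y' = y*cos(theta) - z*sin(theta)
= -0.8 * -0.9945 - -0.8 * 0.1045
= 0.8792


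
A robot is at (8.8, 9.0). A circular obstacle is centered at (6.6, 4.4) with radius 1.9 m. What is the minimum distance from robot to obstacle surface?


center_dist = sqrt((8.8-6.6)^2 + (9.0-4.4)^2)
= sqrt(4.84 + 21.16)
= 5.099
min_dist = center_dist - radius = 5.099 - 1.9 = 3.199 m


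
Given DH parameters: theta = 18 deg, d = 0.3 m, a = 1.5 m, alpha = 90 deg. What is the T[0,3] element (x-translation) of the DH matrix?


T[0,3] = a * cos(theta)
= 1.5 * cos(18 deg)
= 1.5 * 0.9511
= 1.4266


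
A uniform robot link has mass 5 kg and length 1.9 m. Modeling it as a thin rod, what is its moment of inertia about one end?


I = (1/3) * m * L^2
= (1/3) * 5 * 1.9^2
= 0.333333 * 5 * 3.61
= 6.0167 kg*m^2


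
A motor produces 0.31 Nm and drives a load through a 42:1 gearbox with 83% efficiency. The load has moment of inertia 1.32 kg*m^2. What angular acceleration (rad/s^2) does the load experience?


tau_out = tau_motor * N * eta
= 0.31 * 42 * 0.83 = 10.8066 Nm
alpha = tau_out / I = 10.8066 / 1.32
= 8.1868 rad/s^2


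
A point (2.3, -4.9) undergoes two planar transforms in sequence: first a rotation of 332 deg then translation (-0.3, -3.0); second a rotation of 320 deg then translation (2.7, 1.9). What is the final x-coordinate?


After transform 1:
x1 = cos(332)*2.3 - sin(332)*-4.9 + -0.3 = -0.5696
y1 = sin(332)*2.3 + cos(332)*-4.9 + -3.0 = -8.4062
After transform 2:
x2 = cos(320)*-0.5696 - sin(320)*-8.4062 + 2.7
= -3.1398


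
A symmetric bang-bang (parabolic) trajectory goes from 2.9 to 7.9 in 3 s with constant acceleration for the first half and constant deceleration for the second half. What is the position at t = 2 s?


Symmetric rest-to-rest: each phase covers (pf-p0)/2 in time T/2. 0.5*a*(T/2)^2 = (pf-p0)/2 => a = 4*(pf-p0)/T^2
a = 4*(7.9-2.9)/3^2 = 2.2222
t = 2 is in the deceleration phase (t > T/2).
p = pf - 0.5*a*(T-t)^2 = 7.9 - 0.5*2.2222*1^2
= 6.7889


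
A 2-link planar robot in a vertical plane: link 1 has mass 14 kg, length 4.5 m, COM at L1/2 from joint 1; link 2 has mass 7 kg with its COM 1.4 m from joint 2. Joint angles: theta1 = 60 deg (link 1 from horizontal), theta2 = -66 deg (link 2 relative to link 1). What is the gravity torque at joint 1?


Horizontal distance from joint 1 to link-1 COM:
  x_c1 = (L1/2)*cos(t1) = 2.25 * 0.5 = 1.125 m
Horizontal distance from joint 1 to link-2 COM:
  x_c2 = L1*cos(t1) + Lc2*cos(t1+t2)
       = 4.5*0.5 + 1.4*0.9945 = 3.6423 m
tau1 = m1*g*x_c1 + m2*g*x_c2
     = 14*9.81*1.125 + 7*9.81*3.6423
     = 154.5075 + 250.1188
     = 404.6263 Nm


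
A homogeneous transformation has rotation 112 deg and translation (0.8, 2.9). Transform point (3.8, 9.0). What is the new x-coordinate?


x' = cos(theta)*px - sin(theta)*py + tx
= -0.3746*3.8 - 0.9272*9.0 + 0.8
= -8.9682


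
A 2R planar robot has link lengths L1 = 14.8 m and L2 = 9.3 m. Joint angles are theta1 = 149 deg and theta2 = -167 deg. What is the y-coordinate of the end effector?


Convert angles to radians: theta1 = 2.6005, theta2 = -2.9147
y = L1*sin(theta1) + L2*sin(theta1+theta2)
y = 7.6226 + -2.8739
y = 4.7487


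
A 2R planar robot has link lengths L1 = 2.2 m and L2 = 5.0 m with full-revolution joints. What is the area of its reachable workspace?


r_max = L1 + L2 = 7.2 m
r_min = |L1 - L2| = 2.8 m
Area = pi*(r_max^2 - r_min^2)
= pi*(51.84 - 7.84)
= pi * 44.0
= 138.2301 m^2


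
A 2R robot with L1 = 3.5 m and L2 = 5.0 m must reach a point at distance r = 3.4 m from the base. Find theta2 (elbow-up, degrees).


cos(theta2) = (r^2 - L1^2 - L2^2) / (2*L1*L2)
cos(theta2) = (11.56 - 12.25 - 25.0) / 35.0
cos(theta2) = -0.734
theta2 = 137.2228 degrees


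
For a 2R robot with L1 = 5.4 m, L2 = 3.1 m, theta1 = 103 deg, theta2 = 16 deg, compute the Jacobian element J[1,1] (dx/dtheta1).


J[1,1] = -L1*sin(t1) - L2*sin(t1+t2)
= -5.4*sin(103) - 3.1*sin(119)
= -7.9729


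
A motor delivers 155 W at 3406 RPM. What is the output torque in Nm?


omega = 3406 * 2*pi/60 = 356.6755 rad/s
tau = P / omega = 155 / 356.6755
= 0.4346 Nm


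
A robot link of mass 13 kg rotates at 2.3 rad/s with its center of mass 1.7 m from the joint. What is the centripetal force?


F = m * omega^2 * r
= 13 * 2.3^2 * 1.7
= 13 * 5.29 * 1.7
= 116.909 N


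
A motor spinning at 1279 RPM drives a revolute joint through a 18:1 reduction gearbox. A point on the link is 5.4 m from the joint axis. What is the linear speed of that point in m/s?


omega_motor = 1279 * 2*pi/60 = 133.9366 rad/s
omega_joint = omega_motor / 18 = 7.4409 rad/s
v = omega_joint * r = 7.4409 * 5.4
= 40.181 m/s


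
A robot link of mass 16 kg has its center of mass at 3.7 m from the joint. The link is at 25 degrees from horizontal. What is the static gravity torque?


tau = m*g*L*cos(angle)
= 16 * 9.81 * 3.7 * cos(25 deg)
= 16 * 9.81 * 3.7 * 0.9063
= 526.3401 Nm


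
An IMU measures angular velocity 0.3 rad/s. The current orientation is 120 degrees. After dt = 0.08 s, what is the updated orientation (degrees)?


delta_theta = w * dt = 0.3 * 0.08 = 0.024 rad
= 1.3751 deg
theta_new = 120 + 1.3751 = 121.3751 deg


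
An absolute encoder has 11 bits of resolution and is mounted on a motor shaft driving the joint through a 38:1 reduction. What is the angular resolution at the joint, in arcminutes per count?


counts = 2^11 = 2048
effective counts at joint = 2048 * 38 = 77824
resolution = 360*60 / 77824
= 0.2775 arcmin/count


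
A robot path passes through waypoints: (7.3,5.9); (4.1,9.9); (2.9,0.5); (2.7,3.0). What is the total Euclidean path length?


Segment lengths:
  seg1 = sqrt((-3.2)^2 + (4.0)^2) = 5.1225
  seg2 = sqrt((-1.2)^2 + (-9.4)^2) = 9.4763
  seg3 = sqrt((-0.2)^2 + (2.5)^2) = 2.508
Total = 17.1068


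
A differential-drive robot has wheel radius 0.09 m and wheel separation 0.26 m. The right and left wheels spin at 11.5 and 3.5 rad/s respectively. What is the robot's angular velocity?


vR = r*wR = 0.09*11.5 = 1.035 m/s
vL = r*wL = 0.09*3.5 = 0.315 m/s
v = (vR+vL)/2 = 0.675 m/s
omega = (vR-vL)/L = 2.7692 rad/s
angular velocity = 2.7692 rad/s


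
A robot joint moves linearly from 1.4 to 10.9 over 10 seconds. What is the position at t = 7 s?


s = t/T = 7/10 = 0.7
p(t) = p0 + (pf-p0)*s
= 1.4 + (10.9 - 1.4) * 0.7
= 8.05


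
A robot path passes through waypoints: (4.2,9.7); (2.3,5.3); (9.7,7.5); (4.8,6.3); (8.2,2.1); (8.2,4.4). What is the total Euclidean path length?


Segment lengths:
  seg1 = sqrt((-1.9)^2 + (-4.4)^2) = 4.7927
  seg2 = sqrt((7.4)^2 + (2.2)^2) = 7.7201
  seg3 = sqrt((-4.9)^2 + (-1.2)^2) = 5.0448
  seg4 = sqrt((3.4)^2 + (-4.2)^2) = 5.4037
  seg5 = sqrt((0.0)^2 + (2.3)^2) = 2.3
Total = 25.2613


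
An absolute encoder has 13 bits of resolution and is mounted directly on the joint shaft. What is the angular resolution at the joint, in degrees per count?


counts = 2^13 = 8192
resolution = 360 / 8192
= 0.0439 deg/count


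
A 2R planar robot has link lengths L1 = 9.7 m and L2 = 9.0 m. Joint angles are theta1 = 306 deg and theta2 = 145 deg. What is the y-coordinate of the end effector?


Convert angles to radians: theta1 = 5.3407, theta2 = 2.5307
y = L1*sin(theta1) + L2*sin(theta1+theta2)
y = -7.8475 + 8.9986
y = 1.1512


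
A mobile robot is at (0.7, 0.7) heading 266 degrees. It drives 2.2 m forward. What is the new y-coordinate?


y_new = y0 + d*sin(theta)
= 0.7 + 2.2*sin(266)
= 0.7 + -2.1946
= -1.4946


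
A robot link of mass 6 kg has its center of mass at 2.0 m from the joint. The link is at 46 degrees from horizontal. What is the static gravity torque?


tau = m*g*L*cos(angle)
= 6 * 9.81 * 2.0 * cos(46 deg)
= 6 * 9.81 * 2.0 * 0.6947
= 81.7752 Nm


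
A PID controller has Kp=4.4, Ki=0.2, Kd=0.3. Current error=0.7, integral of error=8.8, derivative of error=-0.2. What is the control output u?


u = Kp*e + Ki*int(e) + Kd*de/dt
= 4.4*0.7 + 0.2*8.8 + 0.3*(-0.2)
= 3.08 + 1.76 + -0.06
= 4.78


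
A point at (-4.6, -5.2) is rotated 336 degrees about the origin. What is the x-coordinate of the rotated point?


x' = x*cos(theta) - y*sin(theta)
cos(336 deg) = 0.9135, sin(336 deg) = -0.4067
x' = -4.6 * 0.9135 - -5.2 * -0.4067
= -4.2023 - 2.115
= -6.3173


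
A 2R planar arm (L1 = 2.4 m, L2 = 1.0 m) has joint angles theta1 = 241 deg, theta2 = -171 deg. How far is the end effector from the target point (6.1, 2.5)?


End effector via forward kinematics:
x = L1*cos(t1) + L2*cos(t1+t2) = -0.8215
y = L1*sin(t1) + L2*sin(t1+t2) = -1.1594
Distance to target:
d = sqrt((6.1 - -0.8215)^2 + (2.5 - -1.1594)^2)
= sqrt(47.9075 + 13.3912)
= 7.8293 m


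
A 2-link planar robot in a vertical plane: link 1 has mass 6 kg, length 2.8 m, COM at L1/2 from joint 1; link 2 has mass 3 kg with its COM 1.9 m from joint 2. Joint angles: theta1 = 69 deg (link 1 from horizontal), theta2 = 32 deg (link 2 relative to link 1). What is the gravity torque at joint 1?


Horizontal distance from joint 1 to link-1 COM:
  x_c1 = (L1/2)*cos(t1) = 1.4 * 0.3584 = 0.5017 m
Horizontal distance from joint 1 to link-2 COM:
  x_c2 = L1*cos(t1) + Lc2*cos(t1+t2)
       = 2.8*0.3584 + 1.9*-0.1908 = 0.6409 m
tau1 = m1*g*x_c1 + m2*g*x_c2
     = 6*9.81*0.5017 + 3*9.81*0.6409
     = 29.531 + 18.8615
     = 48.3924 Nm


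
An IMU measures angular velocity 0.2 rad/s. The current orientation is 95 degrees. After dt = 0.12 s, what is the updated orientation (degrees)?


delta_theta = w * dt = 0.2 * 0.12 = 0.024 rad
= 1.3751 deg
theta_new = 95 + 1.3751 = 96.3751 deg


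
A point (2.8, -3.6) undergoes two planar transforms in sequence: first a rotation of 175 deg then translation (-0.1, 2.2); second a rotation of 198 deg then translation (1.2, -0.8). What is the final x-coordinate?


After transform 1:
x1 = cos(175)*2.8 - sin(175)*-3.6 + -0.1 = -2.5756
y1 = sin(175)*2.8 + cos(175)*-3.6 + 2.2 = 6.0303
After transform 2:
x2 = cos(198)*-2.5756 - sin(198)*6.0303 + 1.2
= 5.513


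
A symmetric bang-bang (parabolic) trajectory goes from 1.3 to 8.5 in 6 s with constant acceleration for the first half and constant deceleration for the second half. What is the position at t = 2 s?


Symmetric rest-to-rest: each phase covers (pf-p0)/2 in time T/2. 0.5*a*(T/2)^2 = (pf-p0)/2 => a = 4*(pf-p0)/T^2
a = 4*(8.5-1.3)/6^2 = 0.8
t = 2 is in the acceleration phase (t <= T/2).
p = p0 + 0.5*a*t^2 = 1.3 + 0.5*0.8*2^2
= 2.9


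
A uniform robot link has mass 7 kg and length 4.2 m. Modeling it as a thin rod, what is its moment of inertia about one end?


I = (1/3) * m * L^2
= (1/3) * 7 * 4.2^2
= 0.333333 * 7 * 17.64
= 41.16 kg*m^2


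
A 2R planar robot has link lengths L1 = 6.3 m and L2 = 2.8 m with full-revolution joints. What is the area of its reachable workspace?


r_max = L1 + L2 = 9.1 m
r_min = |L1 - L2| = 3.5 m
Area = pi*(r_max^2 - r_min^2)
= pi*(82.81 - 12.25)
= pi * 70.56
= 221.6708 m^2


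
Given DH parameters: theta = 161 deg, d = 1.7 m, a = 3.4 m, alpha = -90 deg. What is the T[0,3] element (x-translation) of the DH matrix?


T[0,3] = a * cos(theta)
= 3.4 * cos(161 deg)
= 3.4 * -0.9455
= -3.2148


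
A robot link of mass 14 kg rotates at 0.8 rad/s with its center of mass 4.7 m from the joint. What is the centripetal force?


F = m * omega^2 * r
= 14 * 0.8^2 * 4.7
= 14 * 0.64 * 4.7
= 42.112 N


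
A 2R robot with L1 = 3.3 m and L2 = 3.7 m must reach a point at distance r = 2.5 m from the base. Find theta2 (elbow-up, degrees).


cos(theta2) = (r^2 - L1^2 - L2^2) / (2*L1*L2)
cos(theta2) = (6.25 - 10.89 - 13.69) / 24.42
cos(theta2) = -0.750614
theta2 = 138.6436 degrees


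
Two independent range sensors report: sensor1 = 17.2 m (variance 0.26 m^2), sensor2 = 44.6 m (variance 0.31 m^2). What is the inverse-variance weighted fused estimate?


w1 = (1/var1) / (1/var1 + 1/var2)
   = 3.8462 / (3.8462 + 3.2258) = 0.5439
w2 = 1 - w1 = 0.4561
fused = w1*s1 + w2*s2 = 9.3544 + 20.3439
= 29.6982 m


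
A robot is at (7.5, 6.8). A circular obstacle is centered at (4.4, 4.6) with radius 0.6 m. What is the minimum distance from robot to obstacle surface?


center_dist = sqrt((7.5-4.4)^2 + (6.8-4.6)^2)
= sqrt(9.61 + 4.84)
= 3.8013
min_dist = center_dist - radius = 3.8013 - 0.6 = 3.2013 m


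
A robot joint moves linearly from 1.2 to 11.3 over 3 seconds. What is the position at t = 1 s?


s = t/T = 1/3 = 0.3333
p(t) = p0 + (pf-p0)*s
= 1.2 + (11.3 - 1.2) * 0.3333
= 4.5667


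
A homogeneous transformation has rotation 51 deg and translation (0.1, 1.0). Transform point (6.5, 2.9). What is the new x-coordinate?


x' = cos(theta)*px - sin(theta)*py + tx
= 0.6293*6.5 - 0.7771*2.9 + 0.1
= 1.9369


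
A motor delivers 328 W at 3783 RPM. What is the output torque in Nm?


omega = 3783 * 2*pi/60 = 396.1548 rad/s
tau = P / omega = 328 / 396.1548
= 0.828 Nm


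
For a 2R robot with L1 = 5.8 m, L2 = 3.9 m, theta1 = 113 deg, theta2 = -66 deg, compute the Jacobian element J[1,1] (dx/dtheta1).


J[1,1] = -L1*sin(t1) - L2*sin(t1+t2)
= -5.8*sin(113) - 3.9*sin(47)
= -8.1912


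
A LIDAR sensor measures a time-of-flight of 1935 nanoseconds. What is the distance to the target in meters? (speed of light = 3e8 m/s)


tof = 1935 ns = 1.935e-06 s
dist = c * tof / 2
= 3e8 * 1.935e-06 / 2
= 290.25 m


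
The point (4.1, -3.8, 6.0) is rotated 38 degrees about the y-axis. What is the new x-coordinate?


Rotation about y-axis: x' = x*cos(theta) + z*sin(theta)
= 4.1 * 0.788 + 6.0 * 0.6157
= 6.9248


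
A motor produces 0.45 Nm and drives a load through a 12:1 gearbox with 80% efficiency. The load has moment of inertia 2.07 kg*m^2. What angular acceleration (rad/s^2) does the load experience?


tau_out = tau_motor * N * eta
= 0.45 * 12 * 0.8 = 4.32 Nm
alpha = tau_out / I = 4.32 / 2.07
= 2.087 rad/s^2


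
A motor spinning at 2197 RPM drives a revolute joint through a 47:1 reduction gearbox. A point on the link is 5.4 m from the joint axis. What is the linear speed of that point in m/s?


omega_motor = 2197 * 2*pi/60 = 230.0693 rad/s
omega_joint = omega_motor / 47 = 4.8951 rad/s
v = omega_joint * r = 4.8951 * 5.4
= 26.4335 m/s


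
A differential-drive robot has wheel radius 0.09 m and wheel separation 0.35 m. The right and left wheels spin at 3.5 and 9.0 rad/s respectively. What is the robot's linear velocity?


vR = r*wR = 0.09*3.5 = 0.315 m/s
vL = r*wL = 0.09*9.0 = 0.81 m/s
v = (vR+vL)/2 = 0.5625 m/s
omega = (vR-vL)/L = -1.4143 rad/s
linear velocity = 0.5625 m/s


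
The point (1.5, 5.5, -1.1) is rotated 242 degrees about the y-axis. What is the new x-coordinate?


Rotation about y-axis: x' = x*cos(theta) + z*sin(theta)
= 1.5 * -0.4695 + -1.1 * -0.8829
= 0.267


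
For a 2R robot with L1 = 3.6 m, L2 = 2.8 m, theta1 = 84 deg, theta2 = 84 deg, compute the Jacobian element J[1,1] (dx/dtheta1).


J[1,1] = -L1*sin(t1) - L2*sin(t1+t2)
= -3.6*sin(84) - 2.8*sin(168)
= -4.1624


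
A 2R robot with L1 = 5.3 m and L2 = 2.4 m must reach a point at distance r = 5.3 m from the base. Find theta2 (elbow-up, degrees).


cos(theta2) = (r^2 - L1^2 - L2^2) / (2*L1*L2)
cos(theta2) = (28.09 - 28.09 - 5.76) / 25.44
cos(theta2) = -0.226415
theta2 = 103.0861 degrees


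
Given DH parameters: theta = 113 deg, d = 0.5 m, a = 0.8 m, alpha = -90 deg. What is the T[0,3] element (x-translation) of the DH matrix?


T[0,3] = a * cos(theta)
= 0.8 * cos(113 deg)
= 0.8 * -0.3907
= -0.3126


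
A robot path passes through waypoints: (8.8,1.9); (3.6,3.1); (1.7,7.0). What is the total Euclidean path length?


Segment lengths:
  seg1 = sqrt((-5.2)^2 + (1.2)^2) = 5.3367
  seg2 = sqrt((-1.9)^2 + (3.9)^2) = 4.3382
Total = 9.6749


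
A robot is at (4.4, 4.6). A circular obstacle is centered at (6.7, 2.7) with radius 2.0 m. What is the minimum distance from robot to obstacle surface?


center_dist = sqrt((4.4-6.7)^2 + (4.6-2.7)^2)
= sqrt(5.29 + 3.61)
= 2.9833
min_dist = center_dist - radius = 2.9833 - 2.0 = 0.9833 m


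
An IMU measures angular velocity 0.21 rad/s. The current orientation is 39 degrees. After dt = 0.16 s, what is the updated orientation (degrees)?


delta_theta = w * dt = 0.21 * 0.16 = 0.0336 rad
= 1.9251 deg
theta_new = 39 + 1.9251 = 40.9251 deg


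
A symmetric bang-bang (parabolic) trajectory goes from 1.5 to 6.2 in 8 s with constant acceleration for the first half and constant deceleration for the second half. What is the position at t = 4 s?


Symmetric rest-to-rest: each phase covers (pf-p0)/2 in time T/2. 0.5*a*(T/2)^2 = (pf-p0)/2 => a = 4*(pf-p0)/T^2
a = 4*(6.2-1.5)/8^2 = 0.2938
t = 4 is in the acceleration phase (t <= T/2).
p = p0 + 0.5*a*t^2 = 1.5 + 0.5*0.2938*4^2
= 3.85


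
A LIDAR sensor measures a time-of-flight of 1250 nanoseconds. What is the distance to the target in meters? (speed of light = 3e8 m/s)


tof = 1250 ns = 1.25e-06 s
dist = c * tof / 2
= 3e8 * 1.25e-06 / 2
= 187.5 m


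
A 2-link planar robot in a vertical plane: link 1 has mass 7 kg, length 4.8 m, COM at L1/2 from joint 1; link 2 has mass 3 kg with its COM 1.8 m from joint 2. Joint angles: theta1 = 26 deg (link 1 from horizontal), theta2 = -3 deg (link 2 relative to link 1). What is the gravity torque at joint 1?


Horizontal distance from joint 1 to link-1 COM:
  x_c1 = (L1/2)*cos(t1) = 2.4 * 0.8988 = 2.1571 m
Horizontal distance from joint 1 to link-2 COM:
  x_c2 = L1*cos(t1) + Lc2*cos(t1+t2)
       = 4.8*0.8988 + 1.8*0.9205 = 5.9711 m
tau1 = m1*g*x_c1 + m2*g*x_c2
     = 7*9.81*2.1571 + 3*9.81*5.9711
     = 148.1284 + 175.7301
     = 323.8585 Nm


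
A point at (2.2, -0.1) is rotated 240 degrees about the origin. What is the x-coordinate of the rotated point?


x' = x*cos(theta) - y*sin(theta)
cos(240 deg) = -0.5, sin(240 deg) = -0.866
x' = 2.2 * -0.5 - -0.1 * -0.866
= -1.1 - 0.0866
= -1.1866


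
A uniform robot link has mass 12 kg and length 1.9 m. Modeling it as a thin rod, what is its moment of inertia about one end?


I = (1/3) * m * L^2
= (1/3) * 12 * 1.9^2
= 0.333333 * 12 * 3.61
= 14.44 kg*m^2


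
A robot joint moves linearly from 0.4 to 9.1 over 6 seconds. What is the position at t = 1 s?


s = t/T = 1/6 = 0.1667
p(t) = p0 + (pf-p0)*s
= 0.4 + (9.1 - 0.4) * 0.1667
= 1.85


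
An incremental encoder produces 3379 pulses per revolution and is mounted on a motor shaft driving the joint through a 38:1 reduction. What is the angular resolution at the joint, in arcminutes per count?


counts per rev = 3379
effective counts at joint = 3379 * 38 = 128402
resolution = 360*60 / 128402
= 0.1682 arcmin/count


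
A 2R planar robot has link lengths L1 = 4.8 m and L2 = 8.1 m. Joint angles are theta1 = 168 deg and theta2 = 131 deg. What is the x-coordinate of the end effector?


Convert angles to radians: theta1 = 2.9322, theta2 = 2.2864
x = L1*cos(theta1) + L2*cos(theta1+theta2)
x = -4.6951 + 3.927
x = -0.7682


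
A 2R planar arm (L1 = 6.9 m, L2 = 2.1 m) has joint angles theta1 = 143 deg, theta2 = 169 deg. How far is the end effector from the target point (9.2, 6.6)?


End effector via forward kinematics:
x = L1*cos(t1) + L2*cos(t1+t2) = -4.1054
y = L1*sin(t1) + L2*sin(t1+t2) = 2.5919
Distance to target:
d = sqrt((9.2 - -4.1054)^2 + (6.6 - 2.5919)^2)
= sqrt(177.034 + 16.0647)
= 13.896 m


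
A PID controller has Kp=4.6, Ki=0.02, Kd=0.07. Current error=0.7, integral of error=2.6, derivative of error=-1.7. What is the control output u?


u = Kp*e + Ki*int(e) + Kd*de/dt
= 4.6*0.7 + 0.02*2.6 + 0.07*(-1.7)
= 3.22 + 0.052 + -0.119
= 3.153


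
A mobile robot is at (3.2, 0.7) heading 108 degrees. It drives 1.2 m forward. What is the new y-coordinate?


y_new = y0 + d*sin(theta)
= 0.7 + 1.2*sin(108)
= 0.7 + 1.1413
= 1.8413


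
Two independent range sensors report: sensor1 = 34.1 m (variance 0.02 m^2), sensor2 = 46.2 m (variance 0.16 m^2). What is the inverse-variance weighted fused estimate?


w1 = (1/var1) / (1/var1 + 1/var2)
   = 50.0 / (50.0 + 6.25) = 0.8889
w2 = 1 - w1 = 0.1111
fused = w1*s1 + w2*s2 = 30.3111 + 5.1333
= 35.4444 m


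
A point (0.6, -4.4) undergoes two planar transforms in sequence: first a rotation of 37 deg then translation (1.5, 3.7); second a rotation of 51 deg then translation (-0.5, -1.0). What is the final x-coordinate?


After transform 1:
x1 = cos(37)*0.6 - sin(37)*-4.4 + 1.5 = 4.6272
y1 = sin(37)*0.6 + cos(37)*-4.4 + 3.7 = 0.5471
After transform 2:
x2 = cos(51)*4.6272 - sin(51)*0.5471 + -0.5
= 1.9868


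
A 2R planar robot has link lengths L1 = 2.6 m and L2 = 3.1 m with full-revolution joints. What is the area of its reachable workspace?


r_max = L1 + L2 = 5.7 m
r_min = |L1 - L2| = 0.5 m
Area = pi*(r_max^2 - r_min^2)
= pi*(32.49 - 0.25)
= pi * 32.24
= 101.2849 m^2


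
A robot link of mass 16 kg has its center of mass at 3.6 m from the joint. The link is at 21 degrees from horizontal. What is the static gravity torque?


tau = m*g*L*cos(angle)
= 16 * 9.81 * 3.6 * cos(21 deg)
= 16 * 9.81 * 3.6 * 0.9336
= 527.5252 Nm


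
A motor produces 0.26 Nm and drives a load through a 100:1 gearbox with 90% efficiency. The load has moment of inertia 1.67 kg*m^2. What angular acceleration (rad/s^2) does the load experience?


tau_out = tau_motor * N * eta
= 0.26 * 100 * 0.9 = 23.4 Nm
alpha = tau_out / I = 23.4 / 1.67
= 14.012 rad/s^2


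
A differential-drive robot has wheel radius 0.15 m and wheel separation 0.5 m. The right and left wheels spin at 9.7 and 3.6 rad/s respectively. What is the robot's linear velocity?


vR = r*wR = 0.15*9.7 = 1.455 m/s
vL = r*wL = 0.15*3.6 = 0.54 m/s
v = (vR+vL)/2 = 0.9975 m/s
omega = (vR-vL)/L = 1.83 rad/s
linear velocity = 0.9975 m/s


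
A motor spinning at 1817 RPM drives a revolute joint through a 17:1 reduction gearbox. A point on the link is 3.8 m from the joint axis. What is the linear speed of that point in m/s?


omega_motor = 1817 * 2*pi/60 = 190.2758 rad/s
omega_joint = omega_motor / 17 = 11.1927 rad/s
v = omega_joint * r = 11.1927 * 3.8
= 42.5322 m/s


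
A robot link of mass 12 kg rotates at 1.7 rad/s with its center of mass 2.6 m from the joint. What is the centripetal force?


F = m * omega^2 * r
= 12 * 1.7^2 * 2.6
= 12 * 2.89 * 2.6
= 90.168 N


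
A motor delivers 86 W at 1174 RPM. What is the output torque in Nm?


omega = 1174 * 2*pi/60 = 122.941 rad/s
tau = P / omega = 86 / 122.941
= 0.6995 Nm


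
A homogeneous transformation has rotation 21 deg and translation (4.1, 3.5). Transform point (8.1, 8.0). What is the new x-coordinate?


x' = cos(theta)*px - sin(theta)*py + tx
= 0.9336*8.1 - 0.3584*8.0 + 4.1
= 8.7951


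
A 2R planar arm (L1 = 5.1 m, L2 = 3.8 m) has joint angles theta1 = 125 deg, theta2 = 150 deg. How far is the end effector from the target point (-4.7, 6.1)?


End effector via forward kinematics:
x = L1*cos(t1) + L2*cos(t1+t2) = -2.594
y = L1*sin(t1) + L2*sin(t1+t2) = 0.3921
Distance to target:
d = sqrt((-4.7 - -2.594)^2 + (6.1 - 0.3921)^2)
= sqrt(4.435 + 32.5797)
= 6.084 m


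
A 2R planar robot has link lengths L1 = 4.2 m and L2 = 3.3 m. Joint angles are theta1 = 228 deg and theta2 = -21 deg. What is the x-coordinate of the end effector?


Convert angles to radians: theta1 = 3.9794, theta2 = -0.3665
x = L1*cos(theta1) + L2*cos(theta1+theta2)
x = -2.8103 + -2.9403
x = -5.7507


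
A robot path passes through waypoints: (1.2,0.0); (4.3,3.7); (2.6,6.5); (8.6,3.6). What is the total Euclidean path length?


Segment lengths:
  seg1 = sqrt((3.1)^2 + (3.7)^2) = 4.827
  seg2 = sqrt((-1.7)^2 + (2.8)^2) = 3.2757
  seg3 = sqrt((6.0)^2 + (-2.9)^2) = 6.6641
Total = 14.7668


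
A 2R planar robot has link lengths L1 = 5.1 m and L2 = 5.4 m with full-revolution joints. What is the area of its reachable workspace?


r_max = L1 + L2 = 10.5 m
r_min = |L1 - L2| = 0.3 m
Area = pi*(r_max^2 - r_min^2)
= pi*(110.25 - 0.09)
= pi * 110.16
= 346.0778 m^2


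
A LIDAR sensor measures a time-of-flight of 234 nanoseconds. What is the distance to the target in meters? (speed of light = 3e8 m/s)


tof = 234 ns = 2.34e-07 s
dist = c * tof / 2
= 3e8 * 2.34e-07 / 2
= 35.1 m


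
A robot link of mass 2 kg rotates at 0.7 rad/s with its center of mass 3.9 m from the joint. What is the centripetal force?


F = m * omega^2 * r
= 2 * 0.7^2 * 3.9
= 2 * 0.49 * 3.9
= 3.822 N


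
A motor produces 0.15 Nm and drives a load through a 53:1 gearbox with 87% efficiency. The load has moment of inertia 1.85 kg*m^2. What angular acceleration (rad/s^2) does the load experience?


tau_out = tau_motor * N * eta
= 0.15 * 53 * 0.87 = 6.9165 Nm
alpha = tau_out / I = 6.9165 / 1.85
= 3.7386 rad/s^2


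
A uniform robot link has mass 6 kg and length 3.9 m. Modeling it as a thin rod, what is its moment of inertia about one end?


I = (1/3) * m * L^2
= (1/3) * 6 * 3.9^2
= 0.333333 * 6 * 15.21
= 30.42 kg*m^2


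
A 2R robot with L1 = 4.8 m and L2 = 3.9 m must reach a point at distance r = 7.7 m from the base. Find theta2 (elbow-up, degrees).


cos(theta2) = (r^2 - L1^2 - L2^2) / (2*L1*L2)
cos(theta2) = (59.29 - 23.04 - 15.21) / 37.44
cos(theta2) = 0.561966
theta2 = 55.8081 degrees


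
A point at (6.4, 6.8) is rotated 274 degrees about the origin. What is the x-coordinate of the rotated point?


x' = x*cos(theta) - y*sin(theta)
cos(274 deg) = 0.0698, sin(274 deg) = -0.9976
x' = 6.4 * 0.0698 - 6.8 * -0.9976
= 0.4464 - -6.7834
= 7.2299


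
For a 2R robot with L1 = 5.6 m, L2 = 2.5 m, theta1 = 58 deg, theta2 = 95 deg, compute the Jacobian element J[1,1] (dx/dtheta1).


J[1,1] = -L1*sin(t1) - L2*sin(t1+t2)
= -5.6*sin(58) - 2.5*sin(153)
= -5.884


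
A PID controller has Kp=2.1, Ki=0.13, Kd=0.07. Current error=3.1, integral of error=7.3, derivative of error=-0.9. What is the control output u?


u = Kp*e + Ki*int(e) + Kd*de/dt
= 2.1*3.1 + 0.13*7.3 + 0.07*(-0.9)
= 6.51 + 0.949 + -0.063
= 7.396


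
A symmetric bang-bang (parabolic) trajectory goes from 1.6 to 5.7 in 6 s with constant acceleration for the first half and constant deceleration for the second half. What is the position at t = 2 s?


Symmetric rest-to-rest: each phase covers (pf-p0)/2 in time T/2. 0.5*a*(T/2)^2 = (pf-p0)/2 => a = 4*(pf-p0)/T^2
a = 4*(5.7-1.6)/6^2 = 0.4556
t = 2 is in the acceleration phase (t <= T/2).
p = p0 + 0.5*a*t^2 = 1.6 + 0.5*0.4556*2^2
= 2.5111


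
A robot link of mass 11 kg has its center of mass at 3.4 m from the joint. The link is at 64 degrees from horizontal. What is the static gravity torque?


tau = m*g*L*cos(angle)
= 11 * 9.81 * 3.4 * cos(64 deg)
= 11 * 9.81 * 3.4 * 0.4384
= 160.8357 Nm


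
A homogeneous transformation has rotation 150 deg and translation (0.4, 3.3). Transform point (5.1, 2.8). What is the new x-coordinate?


x' = cos(theta)*px - sin(theta)*py + tx
= -0.866*5.1 - 0.5*2.8 + 0.4
= -5.4167


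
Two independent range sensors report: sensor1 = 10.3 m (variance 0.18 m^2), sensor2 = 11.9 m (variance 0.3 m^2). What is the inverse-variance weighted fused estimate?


w1 = (1/var1) / (1/var1 + 1/var2)
   = 5.5556 / (5.5556 + 3.3333) = 0.625
w2 = 1 - w1 = 0.375
fused = w1*s1 + w2*s2 = 6.4375 + 4.4625
= 10.9 m


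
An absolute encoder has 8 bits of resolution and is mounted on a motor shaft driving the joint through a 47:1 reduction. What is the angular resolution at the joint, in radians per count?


counts = 2^8 = 256
effective counts at joint = 256 * 47 = 12032
resolution = 2*pi / 12032
= 5.2221e-04 rad/count


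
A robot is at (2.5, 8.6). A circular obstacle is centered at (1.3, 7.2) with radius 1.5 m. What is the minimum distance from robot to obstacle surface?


center_dist = sqrt((2.5-1.3)^2 + (8.6-7.2)^2)
= sqrt(1.44 + 1.96)
= 1.8439
min_dist = center_dist - radius = 1.8439 - 1.5 = 0.3439 m
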